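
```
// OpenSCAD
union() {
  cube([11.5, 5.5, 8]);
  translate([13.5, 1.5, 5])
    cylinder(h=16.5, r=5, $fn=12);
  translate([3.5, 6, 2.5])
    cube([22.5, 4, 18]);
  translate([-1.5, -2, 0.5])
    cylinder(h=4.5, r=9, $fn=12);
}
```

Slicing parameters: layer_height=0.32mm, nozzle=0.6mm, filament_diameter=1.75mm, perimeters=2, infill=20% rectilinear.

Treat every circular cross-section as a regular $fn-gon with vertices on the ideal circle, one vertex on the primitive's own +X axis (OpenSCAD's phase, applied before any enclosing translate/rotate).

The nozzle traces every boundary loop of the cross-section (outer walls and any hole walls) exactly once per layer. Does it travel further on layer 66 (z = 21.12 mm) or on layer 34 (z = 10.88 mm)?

layer 34 (z = 10.88 mm)

Layer 66 (z = 21.12): the cube is absent (z outside [0, 8]); the r=5 cylinder at (13.5, 1.5) gives a regular 12-gon of circumradius 5 (constant along its height) (perimeter = 2·12·5.000·sin(180°/12) = 31.06 mm); the cube at (3.5, 6) is absent (z outside [2.5, 20.5]); the cylinder at (-1.5, -2) is absent (z outside [0.5, 5]); Merging all regions: only the r=5 cylinder at (13.5, 1.5) is present, so the union is just that shape — boundary = 31.06 mm. So its perimeter = 31.06 mm. Layer 34 (z = 10.88): the cube does not reach this height (z outside [0, 8]); the cylinder at (13.5, 1.5): section is a regular 12-gon, circumradius r=5 (perimeter = 2·12·5.000·sin(180°/12) = 31.06 mm); the cube at (3.5, 6) is present — its section is the full 22.5×4 rectangle (perimeter 53.00 mm); the cylinder at (-1.5, -2) does not reach this height (z outside [0.5, 5]); Merging all regions: the regions partially overlap (shared area 0.93 mm²), so the edge portions inside another operand are dropped and the merged outline is re-measured after clipping — boundary = 76.46 mm. So its perimeter = 76.46 mm. Layer 34 is larger (76.46 vs 31.06 mm).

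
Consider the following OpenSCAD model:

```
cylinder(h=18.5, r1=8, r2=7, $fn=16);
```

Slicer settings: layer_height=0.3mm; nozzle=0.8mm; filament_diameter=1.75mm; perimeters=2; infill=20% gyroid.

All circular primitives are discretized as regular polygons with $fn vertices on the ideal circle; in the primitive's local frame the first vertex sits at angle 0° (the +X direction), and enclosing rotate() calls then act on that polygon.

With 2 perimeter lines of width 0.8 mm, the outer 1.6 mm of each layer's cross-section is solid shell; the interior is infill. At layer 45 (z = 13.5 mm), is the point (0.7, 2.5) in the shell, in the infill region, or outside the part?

At z = 13.5 mm: the cone: at t=0.730 of its height the radius interpolates to r₁+(r₂−r₁)t = 7.270, giving a regular 16-gon of that circumradius. Overall, the cross-section is a single solid region. The nearest boundary edge runs (2.78, 6.72)→(0.00, 7.27); distance from the point to it = 4.54 mm. The point is inside the cross-section and 4.54 mm from the nearest boundary — more than the 1.6 mm shell width (2 × 0.8), so it's in the infill interior.

infill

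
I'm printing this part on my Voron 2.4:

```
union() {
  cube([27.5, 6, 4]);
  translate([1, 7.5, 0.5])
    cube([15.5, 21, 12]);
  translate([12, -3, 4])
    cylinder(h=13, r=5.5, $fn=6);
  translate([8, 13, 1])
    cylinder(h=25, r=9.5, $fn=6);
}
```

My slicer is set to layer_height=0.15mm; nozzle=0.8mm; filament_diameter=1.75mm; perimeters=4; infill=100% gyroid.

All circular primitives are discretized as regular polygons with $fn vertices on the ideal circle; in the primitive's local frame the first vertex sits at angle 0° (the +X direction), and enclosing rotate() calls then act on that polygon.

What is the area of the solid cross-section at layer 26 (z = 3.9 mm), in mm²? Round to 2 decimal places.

At z = 3.9 mm: the cube (footprint 27.5×6) is included at this height (area 165.00 mm²); the cube at (1, 7.5) (footprint 15.5×21) is included at this height (area 325.50 mm²); the cylinder at (12, -3) is not intersected at this z (z outside [4, 17]); the r=9.5 cylinder at (8, 13) gives a regular 6-gon of circumradius 9.5 (constant along its height) (area = (6/2)·9.500²·sin(360°/6) = 234.48 mm²); Taking the union: the regions partially overlap — summed areas 724.98 mm² minus the doubly-counted overlap 204.24 mm² gives 520.73 mm² — area = 520.73 mm². Overall, the cross-section is a single solid region. Net area = 520.73 mm².

520.73 mm²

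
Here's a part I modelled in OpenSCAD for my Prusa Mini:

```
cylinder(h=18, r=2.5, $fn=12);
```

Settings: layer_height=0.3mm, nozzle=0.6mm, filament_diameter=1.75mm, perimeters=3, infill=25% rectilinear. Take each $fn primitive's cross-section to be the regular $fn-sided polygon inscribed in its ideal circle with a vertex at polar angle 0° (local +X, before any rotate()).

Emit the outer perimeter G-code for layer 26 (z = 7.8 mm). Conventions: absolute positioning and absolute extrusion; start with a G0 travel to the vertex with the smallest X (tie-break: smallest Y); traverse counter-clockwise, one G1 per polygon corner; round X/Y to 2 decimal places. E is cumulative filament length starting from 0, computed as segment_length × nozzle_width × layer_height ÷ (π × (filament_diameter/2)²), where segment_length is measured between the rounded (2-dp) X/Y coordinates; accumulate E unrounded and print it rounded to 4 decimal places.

At z = 7.8 mm: the cylinder: section is a regular 12-gon, circumradius r=2.5. The outline is a single polygon with 12 vertices. Extrusion per mm of travel: 0.6 × 0.3 / (π × 0.875²) = 0.074835. Accumulating E over each segment gives final E = 1.1635.

G0 X-2.50 Y0.00 Z7.80
G1 X-2.17 Y-1.25 E0.0967
G1 X-1.25 Y-2.17 E0.1941
G1 X0.00 Y-2.50 E0.2909
G1 X1.25 Y-2.17 E0.3876
G1 X2.17 Y-1.25 E0.4850
G1 X2.50 Y0.00 E0.5817
G1 X2.17 Y1.25 E0.6785
G1 X1.25 Y2.17 E0.7758
G1 X0.00 Y2.50 E0.8726
G1 X-1.25 Y2.17 E0.9693
G1 X-2.17 Y1.25 E1.0667
G1 X-2.50 Y0.00 E1.1635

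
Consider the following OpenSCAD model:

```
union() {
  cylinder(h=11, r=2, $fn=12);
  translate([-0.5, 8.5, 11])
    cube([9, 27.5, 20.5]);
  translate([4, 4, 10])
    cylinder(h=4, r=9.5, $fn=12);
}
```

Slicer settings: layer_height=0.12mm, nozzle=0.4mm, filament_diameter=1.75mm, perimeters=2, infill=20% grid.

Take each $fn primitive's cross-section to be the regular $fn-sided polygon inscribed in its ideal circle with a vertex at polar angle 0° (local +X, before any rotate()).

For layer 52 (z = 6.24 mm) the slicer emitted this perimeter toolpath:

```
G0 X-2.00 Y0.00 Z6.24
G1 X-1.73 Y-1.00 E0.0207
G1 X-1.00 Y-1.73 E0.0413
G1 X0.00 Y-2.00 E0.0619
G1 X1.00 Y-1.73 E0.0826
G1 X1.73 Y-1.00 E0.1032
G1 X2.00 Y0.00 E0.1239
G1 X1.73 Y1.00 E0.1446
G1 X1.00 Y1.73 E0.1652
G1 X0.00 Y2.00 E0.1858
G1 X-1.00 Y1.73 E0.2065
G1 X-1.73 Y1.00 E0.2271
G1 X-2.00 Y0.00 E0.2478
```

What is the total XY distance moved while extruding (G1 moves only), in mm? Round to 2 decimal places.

12.42 mm

Sum the Euclidean lengths of each G1 segment: total = 12.42 mm.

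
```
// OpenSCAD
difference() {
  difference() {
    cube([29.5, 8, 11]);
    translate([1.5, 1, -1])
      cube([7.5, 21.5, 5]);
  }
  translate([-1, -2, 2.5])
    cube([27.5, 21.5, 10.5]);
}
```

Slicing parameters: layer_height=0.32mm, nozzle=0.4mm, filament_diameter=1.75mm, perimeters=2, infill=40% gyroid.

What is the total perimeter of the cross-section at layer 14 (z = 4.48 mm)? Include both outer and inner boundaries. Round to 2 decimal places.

22.00 mm

At z = 4.48 mm: the cube (footprint 29.5×8) is included at this height (perimeter 75.00 mm); the cube at (1.5, 1) does not reach this height (z outside [-1, 4]); Taking the first minus the rest: none of the subtracted shapes is present at this height, so the 29.5×8 cube is unchanged — boundary = 75.00 mm; the cube at (-1, -2) is present — its section is the full 27.5×21.5 rectangle (perimeter 98.00 mm); Taking the first minus the rest: starting from that combined region, the 27.5×21.5 cube at (-1, -2) partially overlaps it — only the 212.00 mm² overlap (of its 591.25 mm²) is removed, clipping the outline — boundary = 22.00 mm. Overall, the cross-section is a single solid region. Total boundary length (outer) = 22.00 mm.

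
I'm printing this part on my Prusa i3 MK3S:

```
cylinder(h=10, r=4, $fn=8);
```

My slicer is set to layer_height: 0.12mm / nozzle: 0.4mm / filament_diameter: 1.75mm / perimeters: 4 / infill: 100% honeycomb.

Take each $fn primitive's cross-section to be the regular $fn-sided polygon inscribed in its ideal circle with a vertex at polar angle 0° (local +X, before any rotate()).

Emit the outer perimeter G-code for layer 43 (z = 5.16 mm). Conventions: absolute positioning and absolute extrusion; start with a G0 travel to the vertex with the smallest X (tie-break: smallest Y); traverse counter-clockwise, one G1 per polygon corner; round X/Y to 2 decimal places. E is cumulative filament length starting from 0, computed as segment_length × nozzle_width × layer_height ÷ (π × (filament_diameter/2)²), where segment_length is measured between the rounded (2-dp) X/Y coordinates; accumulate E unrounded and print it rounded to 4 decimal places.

G0 X-4.00 Y0.00 Z5.16
G1 X-2.83 Y-2.83 E0.0611
G1 X0.00 Y-4.00 E0.1222
G1 X2.83 Y-2.83 E0.1833
G1 X4.00 Y0.00 E0.2444
G1 X2.83 Y2.83 E0.3056
G1 X0.00 Y4.00 E0.3667
G1 X-2.83 Y2.83 E0.4278
G1 X-4.00 Y0.00 E0.4889

At z = 5.16 mm: the cylinder: section is a regular 8-gon, circumradius r=4. The outline is a single polygon with 8 vertices. Extrusion per mm of travel: 0.4 × 0.12 / (π × 0.875²) = 0.019956. Accumulating E over each segment gives final E = 0.4889.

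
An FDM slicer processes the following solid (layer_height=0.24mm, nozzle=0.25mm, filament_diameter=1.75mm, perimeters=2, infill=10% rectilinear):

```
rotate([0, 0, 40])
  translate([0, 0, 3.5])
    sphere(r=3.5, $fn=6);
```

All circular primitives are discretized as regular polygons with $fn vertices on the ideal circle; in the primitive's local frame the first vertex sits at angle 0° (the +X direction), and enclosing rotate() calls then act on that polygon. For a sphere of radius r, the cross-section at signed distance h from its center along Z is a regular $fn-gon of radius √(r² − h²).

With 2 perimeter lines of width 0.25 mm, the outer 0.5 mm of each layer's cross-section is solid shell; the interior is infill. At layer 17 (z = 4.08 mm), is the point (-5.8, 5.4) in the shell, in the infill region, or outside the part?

outside

At z = 4.08 mm: the sphere: section is a regular 6-gon, circumradius = √(r²−h²) = √(3.5²−0.58²) = 3.452; (rotated 40° about Z; rotation is an isometry so areas/perimeters/island counts are preserved). Overall, the cross-section is a single solid region. Undo the 40° rotation: the query point maps to (-0.972, 7.865) in the un-rotated model frame. The nearest boundary edge runs (1.73, 2.99)→(-1.73, 2.99); distance from the point to it = 4.88 mm. The point is not inside any of the regions above, so it lies outside the cross-section (4.88 mm from the nearest boundary).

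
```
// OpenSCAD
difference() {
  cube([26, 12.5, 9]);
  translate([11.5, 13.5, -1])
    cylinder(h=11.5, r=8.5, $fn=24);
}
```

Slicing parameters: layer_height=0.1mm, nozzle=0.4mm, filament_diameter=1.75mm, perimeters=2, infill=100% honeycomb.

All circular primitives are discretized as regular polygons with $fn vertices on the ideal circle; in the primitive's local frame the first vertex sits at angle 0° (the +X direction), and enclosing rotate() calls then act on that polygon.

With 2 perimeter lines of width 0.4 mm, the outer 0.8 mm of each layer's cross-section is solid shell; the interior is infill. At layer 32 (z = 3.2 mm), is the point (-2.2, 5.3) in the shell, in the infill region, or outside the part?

At z = 3.2 mm: the cube (footprint 26×12.5) is included at this height; the r=8.5 cylinder at (11.5, 13.5) contributes a regular 24-gon of circumradius 8.5; After the difference (first − rest): starting from the 26×12.5 cube, the r=8.5 cylinder at (11.5, 13.5) partially overlaps it — only the 95.33 mm² overlap (of its 224.40 mm²) is removed, clipping the outline — 1 connected region. Overall, the cross-section is a single solid region. The nearest boundary edge runs (0.00, 0.00)→(0.00, 12.50); distance from the point to it = 2.20 mm. The point is not inside any of the regions above, so it lies outside the cross-section (2.20 mm from the nearest boundary).

outside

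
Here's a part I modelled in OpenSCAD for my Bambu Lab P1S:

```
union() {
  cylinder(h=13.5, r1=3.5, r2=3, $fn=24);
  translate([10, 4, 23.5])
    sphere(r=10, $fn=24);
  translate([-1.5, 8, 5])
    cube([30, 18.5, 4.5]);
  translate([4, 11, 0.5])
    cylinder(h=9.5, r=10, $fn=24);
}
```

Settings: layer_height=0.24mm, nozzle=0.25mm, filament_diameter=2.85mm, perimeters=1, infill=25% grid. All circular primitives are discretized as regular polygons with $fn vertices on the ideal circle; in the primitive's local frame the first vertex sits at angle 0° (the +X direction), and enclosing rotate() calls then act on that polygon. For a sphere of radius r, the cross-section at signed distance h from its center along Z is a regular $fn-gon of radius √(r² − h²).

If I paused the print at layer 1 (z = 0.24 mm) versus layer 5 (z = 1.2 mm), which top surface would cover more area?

layer 5 (z = 1.2 mm)

Layer 1 (z = 0.24): the cone: at t=0.018 of its height the radius interpolates to r₁+(r₂−r₁)t = 3.491, giving a regular 24-gon of that circumradius (area = (24/2)·3.491²·sin(360°/24) = 37.85 mm²); the sphere at (10, 4) is absent (|z−center|=23.260 > r=10); the cube at (-1.5, 8) does not reach this height (z outside [5, 9.5]); the cylinder at (4, 11) is not intersected at this z (z outside [0.5, 10]); Combining (union): only the cone is present, so the union is just that shape — area = 37.85 mm². So its area = 37.85 mm². Layer 5 (z = 1.2): the cone contributes a regular 24-gon of circumradius 3.456 (interpolated between r1=3.5 and r2=3 at t=0.089) (area = (24/2)·3.456²·sin(360°/24) = 37.09 mm²); the sphere at (10, 4) is not intersected at this z (|z−center|=22.300 > r=10); the cube at (-1.5, 8) is absent (z outside [5, 9.5]); the cylinder at (4, 11): section is a regular 24-gon, circumradius r=10 (area = (24/2)·10.000²·sin(360°/24) = 310.58 mm²); Combining (union): the regions partially overlap — summed areas 347.67 mm² minus the doubly-counted overlap 6.22 mm² gives 341.45 mm² — area = 341.45 mm². So its area = 341.45 mm². Layer 5 is larger (341.45 vs 37.85 mm²).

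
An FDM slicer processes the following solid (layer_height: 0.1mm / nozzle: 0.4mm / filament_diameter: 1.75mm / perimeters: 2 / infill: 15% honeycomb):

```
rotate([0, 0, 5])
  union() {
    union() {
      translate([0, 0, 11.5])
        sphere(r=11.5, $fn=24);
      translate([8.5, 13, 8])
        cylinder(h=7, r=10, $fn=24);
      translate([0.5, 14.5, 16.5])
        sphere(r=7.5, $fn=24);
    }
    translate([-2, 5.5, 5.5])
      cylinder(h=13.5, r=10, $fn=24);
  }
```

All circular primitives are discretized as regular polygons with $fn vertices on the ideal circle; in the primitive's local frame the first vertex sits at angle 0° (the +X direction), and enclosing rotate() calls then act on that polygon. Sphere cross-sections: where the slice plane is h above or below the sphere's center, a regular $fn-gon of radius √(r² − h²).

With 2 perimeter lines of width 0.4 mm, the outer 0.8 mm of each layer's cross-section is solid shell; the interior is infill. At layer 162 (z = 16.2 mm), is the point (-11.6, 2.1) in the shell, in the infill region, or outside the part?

shell

At z = 16.2 mm: the sphere: section is a regular 24-gon, circumradius = √(r²−h²) = √(11.5²−4.7²) = 10.496; the cylinder at (8.5, 13) does not reach this height (z outside [8, 15]); the r=7.5 sphere at (0.5, 14.5) contributes a regular 24-gon of circumradius √(7.5²−0.3²) = 7.494; Taking the union: the regions partially overlap (shared area 23.60 mm²), so overlapping operands fuse into one piece — 1 connected region; the r=10 cylinder at (-2, 5.5) contributes a regular 24-gon of circumradius 10; Merging all regions: the regions partially overlap (shared area 266.25 mm²), so overlapping operands fuse into one piece — 1 connected region; (rotated 5° about Z; rotation is an isometry so areas/perimeters/island counts are preserved). Overall, the cross-section is a single solid region. Undo the 5° rotation: the query point maps to (-11.373, 3.103) in the un-rotated model frame. The nearest boundary edge runs (-11.66, 2.91)→(-12.00, 5.50); distance from the point to it = 0.31 mm. The point is inside the cross-section, 0.31 mm from the nearest boundary — within the 0.8 mm shell band (2 × 0.4).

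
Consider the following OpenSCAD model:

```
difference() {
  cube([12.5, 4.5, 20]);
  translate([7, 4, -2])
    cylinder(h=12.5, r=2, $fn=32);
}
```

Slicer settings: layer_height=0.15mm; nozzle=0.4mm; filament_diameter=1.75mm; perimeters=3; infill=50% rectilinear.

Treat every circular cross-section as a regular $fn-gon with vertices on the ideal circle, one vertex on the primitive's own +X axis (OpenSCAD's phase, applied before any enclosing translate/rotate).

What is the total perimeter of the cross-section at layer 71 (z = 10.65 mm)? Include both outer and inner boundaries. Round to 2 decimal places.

At z = 10.65 mm: the cube (footprint 12.5×4.5) is included at this height (perimeter 34.00 mm); the cylinder at (7, 4) is absent (z outside [-2, 10.5]); Taking the first minus the rest: none of the subtracted shapes is present at this height, so the 12.5×4.5 cube is unchanged — boundary = 34.00 mm. Overall, the cross-section is a single solid region. Total boundary length (outer) = 34.00 mm.

34.00 mm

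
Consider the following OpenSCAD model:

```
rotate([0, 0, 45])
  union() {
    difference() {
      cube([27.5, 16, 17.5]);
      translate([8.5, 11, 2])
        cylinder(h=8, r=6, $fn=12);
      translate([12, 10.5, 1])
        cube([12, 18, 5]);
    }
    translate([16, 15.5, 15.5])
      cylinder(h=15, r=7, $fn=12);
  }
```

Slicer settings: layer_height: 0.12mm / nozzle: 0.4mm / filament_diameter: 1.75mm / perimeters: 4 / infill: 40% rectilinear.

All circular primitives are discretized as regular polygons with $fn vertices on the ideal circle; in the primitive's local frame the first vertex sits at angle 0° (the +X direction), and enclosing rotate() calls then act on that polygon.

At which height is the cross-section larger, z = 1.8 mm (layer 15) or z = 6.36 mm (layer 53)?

Layer 15 (z = 1.8): the 27.5×16 cube contributes its full rectangle (area 440.00 mm²); the cylinder at (8.5, 11) does not reach this height (z outside [2, 10]); the 12×18 cube at (12, 10.5) contributes its full rectangle (area 216.00 mm²); Taking the first minus the rest: starting from the 27.5×16 cube (440.00 mm²), the 12×18 cube at (12, 10.5) partially overlaps it — only the 66.00 mm² overlap (of its 216.00 mm²) is removed, clipping the outline — area = 374.00 mm²; the cylinder at (16, 15.5) is not intersected at this z (z outside [15.5, 30.5]); Combining (union): only the result so far is present, so the union is just that shape — area = 374.00 mm²; (rotated 45° about Z; rotation is an isometry so areas/perimeters/island counts are preserved). So its area = 374.00 mm². Layer 53 (z = 6.36): the cube (footprint 27.5×16) is included at this height (area 440.00 mm²); the r=6 cylinder at (8.5, 11) contributes a regular 12-gon of circumradius 6 (area = (12/2)·6.000²·sin(360°/12) = 108.00 mm²); the cube at (12, 10.5) does not reach this height (z outside [1, 6]); After the difference (first − rest): starting from the 27.5×16 cube (440.00 mm²), the r=6 cylinder at (8.5, 11) partially overlaps it — only the 104.37 mm² overlap (of its 108.00 mm²) is removed, clipping the outline — area = 335.63 mm²; the cylinder at (16, 15.5) does not reach this height (z outside [15.5, 30.5]); Combining (union): only that combined region is present, so the union is just that shape — area = 335.63 mm²; (rotated 45° about Z; rotation is an isometry so areas/perimeters/island counts are preserved). So its area = 335.63 mm². Layer 15 is larger (374.00 vs 335.63 mm²).

layer 15 (z = 1.8 mm)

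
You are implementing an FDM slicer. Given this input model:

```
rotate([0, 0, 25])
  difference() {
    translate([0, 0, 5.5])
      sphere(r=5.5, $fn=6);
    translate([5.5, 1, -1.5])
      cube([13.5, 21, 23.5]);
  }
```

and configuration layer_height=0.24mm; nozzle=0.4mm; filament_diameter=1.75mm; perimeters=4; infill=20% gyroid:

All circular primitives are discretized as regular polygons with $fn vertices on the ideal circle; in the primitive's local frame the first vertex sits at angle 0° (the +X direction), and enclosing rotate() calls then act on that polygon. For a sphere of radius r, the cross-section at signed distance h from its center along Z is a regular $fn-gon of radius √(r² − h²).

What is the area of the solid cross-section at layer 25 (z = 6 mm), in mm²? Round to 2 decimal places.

At z = 6 mm: the sphere: section is a regular 6-gon, circumradius = √(r²−h²) = √(5.5²−0.5²) = 5.477 (area = (6/2)·5.477²·sin(360°/6) = 77.94 mm²); the 13.5×21 cube at (5.5, 1) contributes its full rectangle (area 283.50 mm²); Subtracting the remaining from the first: starting from the r=5.5 sphere (77.94 mm²), the 13.5×21 cube at (5.5, 1) misses the remaining region (no effect) — area = 77.94 mm²; (rotated 25° about Z; rotation is an isometry so areas/perimeters/island counts are preserved). Overall, the cross-section is a single solid region. Net area = 77.94 mm².

77.94 mm²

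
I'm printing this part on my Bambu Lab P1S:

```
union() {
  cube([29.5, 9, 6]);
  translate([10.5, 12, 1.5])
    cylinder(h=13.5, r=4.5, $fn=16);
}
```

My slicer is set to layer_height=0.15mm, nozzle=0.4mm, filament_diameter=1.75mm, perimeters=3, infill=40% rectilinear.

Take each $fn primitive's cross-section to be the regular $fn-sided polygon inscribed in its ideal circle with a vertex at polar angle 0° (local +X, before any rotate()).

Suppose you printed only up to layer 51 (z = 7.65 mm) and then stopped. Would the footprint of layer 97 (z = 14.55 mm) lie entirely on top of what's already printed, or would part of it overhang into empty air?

entirely on top

Compare the two slices. At z = 7.65: the cube does not reach this height (z outside [0, 6]); the r=4.5 cylinder at (10.5, 12) gives a regular 16-gon of circumradius 4.5 (constant along its height) (area = (16/2)·4.500²·sin(360°/16) = 61.99 mm²); Combining (union): only the r=4.5 cylinder at (10.5, 12) is present, so the union is just that shape — area = 61.99 mm². At z = 14.55: the cube is absent (z outside [0, 6]); the r=4.5 cylinder at (10.5, 12) contributes a regular 16-gon of circumradius 4.5 (area = (16/2)·4.500²·sin(360°/16) = 61.99 mm²); Combining (union): only the r=4.5 cylinder at (10.5, 12) is present, so the union is just that shape — area = 61.99 mm². Checking containment: the cross-section at z = 14.55 is a subset of the cross-section at z = 7.65.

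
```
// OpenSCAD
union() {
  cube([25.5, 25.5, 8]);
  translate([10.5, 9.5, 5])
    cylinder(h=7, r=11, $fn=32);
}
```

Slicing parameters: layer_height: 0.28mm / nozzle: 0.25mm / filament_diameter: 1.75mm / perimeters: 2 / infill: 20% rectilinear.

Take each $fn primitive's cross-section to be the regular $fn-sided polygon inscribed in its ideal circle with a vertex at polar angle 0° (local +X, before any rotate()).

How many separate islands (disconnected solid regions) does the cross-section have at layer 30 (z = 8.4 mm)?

1

At z = 8.4 mm: the cube is not intersected at this z (z outside [0, 8]); the r=11 cylinder at (10.5, 9.5) gives a regular 32-gon of circumradius 11 (constant along its height); Merging all regions: only the r=11 cylinder at (10.5, 9.5) is present, so the union is just that shape — 1 connected region. Overall, the cross-section is a single solid region. Island count = 1.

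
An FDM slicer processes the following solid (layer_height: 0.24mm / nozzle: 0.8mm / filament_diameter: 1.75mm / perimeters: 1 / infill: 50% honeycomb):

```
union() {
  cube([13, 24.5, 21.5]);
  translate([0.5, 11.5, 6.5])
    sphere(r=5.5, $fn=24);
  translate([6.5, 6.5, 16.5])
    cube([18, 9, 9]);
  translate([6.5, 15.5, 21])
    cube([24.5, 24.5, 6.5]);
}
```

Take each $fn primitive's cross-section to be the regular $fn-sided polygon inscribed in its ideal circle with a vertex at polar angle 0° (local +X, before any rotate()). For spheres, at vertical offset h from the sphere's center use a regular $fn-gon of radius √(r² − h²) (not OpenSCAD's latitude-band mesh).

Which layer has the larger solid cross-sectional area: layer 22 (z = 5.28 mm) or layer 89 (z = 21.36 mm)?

Layer 22 (z = 5.28): the 13×24.5 cube contributes its full rectangle (area 318.50 mm²); the r=5.5 sphere at (0.5, 11.5) slices to a regular 24-gon of circumradius 5.363 (√(r²−h²) with h=1.22 from center) (area = (24/2)·5.363²·sin(360°/24) = 89.33 mm²); the cube at (6.5, 6.5) is absent (z outside [16.5, 25.5]); the cube at (6.5, 15.5) is absent (z outside [21, 27.5]); Merging all regions: the regions partially overlap — summed areas 407.83 mm² minus the doubly-counted overlap 49.99 mm² gives 357.83 mm² — area = 357.83 mm². So its area = 357.83 mm². Layer 89 (z = 21.36): the cube (footprint 13×24.5) is included at this height (area 318.50 mm²); the sphere at (0.5, 11.5) does not reach this height (|z−center|=14.860 > r=5.5); the 18×9 cube at (6.5, 6.5) contributes its full rectangle (area 162.00 mm²); the cube at (6.5, 15.5) is present — its section is the full 24.5×24.5 rectangle (area 600.25 mm²); Taking the union: the regions partially overlap — summed areas 1080.75 mm² minus the doubly-counted overlap 117.00 mm² gives 963.75 mm² — area = 963.75 mm². So its area = 963.75 mm². Layer 89 is larger (963.75 vs 357.83 mm²).

layer 89 (z = 21.36 mm)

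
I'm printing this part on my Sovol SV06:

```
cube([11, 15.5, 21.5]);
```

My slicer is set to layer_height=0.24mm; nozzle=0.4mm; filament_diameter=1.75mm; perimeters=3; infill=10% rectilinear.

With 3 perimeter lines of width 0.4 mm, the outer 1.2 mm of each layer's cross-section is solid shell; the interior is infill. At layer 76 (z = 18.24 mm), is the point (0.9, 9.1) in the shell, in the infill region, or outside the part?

shell

At z = 18.24 mm: the cube (footprint 11×15.5) is included at this height. Overall, the cross-section is a single solid region. The nearest boundary edge runs (0.00, 15.50)→(0.00, 0.00); distance from the point to it = 0.90 mm. The point is inside the cross-section, 0.90 mm from the nearest boundary — within the 1.2 mm shell band (3 × 0.4).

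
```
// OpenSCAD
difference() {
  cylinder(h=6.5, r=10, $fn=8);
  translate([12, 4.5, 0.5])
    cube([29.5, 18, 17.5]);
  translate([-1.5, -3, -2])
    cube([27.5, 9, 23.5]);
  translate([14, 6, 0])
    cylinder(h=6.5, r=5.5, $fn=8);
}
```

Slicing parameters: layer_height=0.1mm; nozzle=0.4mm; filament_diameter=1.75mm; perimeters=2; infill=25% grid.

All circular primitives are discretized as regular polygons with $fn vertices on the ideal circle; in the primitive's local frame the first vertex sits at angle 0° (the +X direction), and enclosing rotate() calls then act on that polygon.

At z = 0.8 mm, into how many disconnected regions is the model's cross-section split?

At z = 0.8 mm: the r=10 cylinder contributes a regular 8-gon of circumradius 10; the cube at (12, 4.5) is present — its section is the full 29.5×18 rectangle; the cube at (-1.5, -3) (footprint 27.5×9) is included at this height; the r=5.5 cylinder at (14, 6) gives a regular 8-gon of circumradius 5.5 (constant along its height); Taking the first minus the rest: starting from the r=10 cylinder, the 29.5×18 cube at (12, 4.5) misses the remaining region (no effect); the 27.5×9 cube at (-1.5, -3) partially overlaps it — only the 94.18 mm² overlap (of its 247.50 mm²) is removed, clipping the outline; the r=5.5 cylinder at (14, 6) misses the remaining region (no effect) — 1 connected region. The result has 1 disconnected region.

1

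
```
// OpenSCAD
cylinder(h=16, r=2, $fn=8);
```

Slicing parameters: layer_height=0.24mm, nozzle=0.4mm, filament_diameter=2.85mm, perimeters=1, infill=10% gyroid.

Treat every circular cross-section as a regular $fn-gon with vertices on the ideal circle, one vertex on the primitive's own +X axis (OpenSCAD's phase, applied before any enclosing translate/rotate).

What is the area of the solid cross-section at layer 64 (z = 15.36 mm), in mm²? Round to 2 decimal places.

At z = 15.36 mm: the cylinder: section is a regular 8-gon, circumradius r=2 (area = (8/2)·2.000²·sin(360°/8) = 11.31 mm²). Overall, the cross-section is a single solid region. Net area = 11.31 mm².

11.31 mm²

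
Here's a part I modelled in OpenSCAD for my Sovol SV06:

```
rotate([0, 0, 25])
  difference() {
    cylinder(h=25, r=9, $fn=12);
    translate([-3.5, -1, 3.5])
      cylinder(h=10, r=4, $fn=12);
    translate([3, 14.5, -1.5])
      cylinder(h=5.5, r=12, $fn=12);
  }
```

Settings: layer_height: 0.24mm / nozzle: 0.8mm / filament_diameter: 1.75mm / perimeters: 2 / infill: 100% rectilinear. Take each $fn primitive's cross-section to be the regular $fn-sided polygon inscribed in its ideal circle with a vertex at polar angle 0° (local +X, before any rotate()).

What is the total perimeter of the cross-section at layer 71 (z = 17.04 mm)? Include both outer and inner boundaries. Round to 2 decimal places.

At z = 17.04 mm: the r=9 cylinder contributes a regular 12-gon of circumradius 9 (perimeter = 2·12·9.000·sin(180°/12) = 55.90 mm); the cylinder at (-3.5, -1) is absent (z outside [3.5, 13.5]); the cylinder at (3, 14.5) is absent (z outside [-1.5, 4]); Taking the first minus the rest: none of the subtracted shapes is present at this height, so the r=9 cylinder is unchanged — boundary = 55.90 mm; (whole slice rotated 25° about Z — lengths, areas and connectivity unchanged). Overall, the cross-section is a single solid region. Total boundary length (outer) = 55.90 mm.

55.90 mm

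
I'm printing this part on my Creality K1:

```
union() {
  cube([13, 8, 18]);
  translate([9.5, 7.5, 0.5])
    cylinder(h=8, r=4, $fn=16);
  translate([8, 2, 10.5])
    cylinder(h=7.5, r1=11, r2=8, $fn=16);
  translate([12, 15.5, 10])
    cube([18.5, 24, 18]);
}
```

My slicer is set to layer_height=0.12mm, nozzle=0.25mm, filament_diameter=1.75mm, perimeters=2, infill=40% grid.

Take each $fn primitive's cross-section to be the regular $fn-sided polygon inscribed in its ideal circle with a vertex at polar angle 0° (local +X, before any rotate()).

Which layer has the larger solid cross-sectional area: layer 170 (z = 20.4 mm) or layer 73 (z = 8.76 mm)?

Layer 170 (z = 20.4): the cube is absent (z outside [0, 18]); the cylinder at (9.5, 7.5) is not intersected at this z (z outside [0.5, 8.5]); the cone at (8, 2) does not reach this height (z outside [10.5, 18]); the 18.5×24 cube at (12, 15.5) contributes its full rectangle (area 444.00 mm²); Merging all regions: only the 18.5×24 cube at (12, 15.5) is present, so the union is just that shape — area = 444.00 mm². So its area = 444.00 mm². Layer 73 (z = 8.76): the cube is present — its section is the full 13×8 rectangle (area 104.00 mm²); the cylinder at (9.5, 7.5) is not intersected at this z (z outside [0.5, 8.5]); the cone at (8, 2) does not reach this height (z outside [10.5, 18]); the cube at (12, 15.5) is absent (z outside [10, 28]); Combining (union): only the 13×8 cube is present, so the union is just that shape — area = 104.00 mm². So its area = 104.00 mm². Layer 170 is larger (444.00 vs 104.00 mm²).

layer 170 (z = 20.4 mm)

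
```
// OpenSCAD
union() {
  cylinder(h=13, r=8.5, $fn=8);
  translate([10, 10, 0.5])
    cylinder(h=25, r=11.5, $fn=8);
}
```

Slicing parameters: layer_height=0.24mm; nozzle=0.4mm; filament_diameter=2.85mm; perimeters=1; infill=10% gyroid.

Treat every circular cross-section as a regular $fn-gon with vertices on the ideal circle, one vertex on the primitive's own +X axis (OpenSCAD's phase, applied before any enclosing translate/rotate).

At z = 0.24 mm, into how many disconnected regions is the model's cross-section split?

1

At z = 0.24 mm: the cylinder: section is a regular 8-gon, circumradius r=8.5; the cylinder at (10, 10) does not reach this height (z outside [0.5, 25.5]); Taking the union: only the r=8.5 cylinder is present, so the union is just that shape — 1 connected region. The result has 1 disconnected region.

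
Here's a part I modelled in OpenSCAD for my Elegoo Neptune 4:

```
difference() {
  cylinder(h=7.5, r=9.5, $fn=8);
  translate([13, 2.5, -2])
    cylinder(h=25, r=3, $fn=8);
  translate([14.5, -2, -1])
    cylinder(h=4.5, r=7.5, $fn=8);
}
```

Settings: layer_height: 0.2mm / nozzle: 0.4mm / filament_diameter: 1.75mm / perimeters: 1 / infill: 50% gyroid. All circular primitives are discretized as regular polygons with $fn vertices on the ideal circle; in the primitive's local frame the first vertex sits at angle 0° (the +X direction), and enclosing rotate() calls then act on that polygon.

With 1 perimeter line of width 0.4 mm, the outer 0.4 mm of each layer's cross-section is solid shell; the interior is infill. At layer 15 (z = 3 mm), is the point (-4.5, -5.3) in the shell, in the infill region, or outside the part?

At z = 3 mm: the r=9.5 cylinder gives a regular 8-gon of circumradius 9.5 (constant along its height); the r=3 cylinder at (13, 2.5) gives a regular 8-gon of circumradius 3 (constant along its height); the cylinder at (14.5, -2): section is a regular 8-gon, circumradius r=7.5; Subtracting the remaining from the first: starting from the r=9.5 cylinder, the r=3 cylinder at (13, 2.5) misses the remaining region (no effect); the r=7.5 cylinder at (14.5, -2) partially overlaps it — only the 6.72 mm² overlap (of its 159.10 mm²) is removed, clipping the outline — 1 connected region. Overall, the cross-section is a single solid region. The nearest boundary edge runs (-0.00, -9.50)→(-6.72, -6.72); distance from the point to it = 2.16 mm. The point is inside the cross-section and 2.16 mm from the nearest boundary — more than the 0.4 mm shell width (1 × 0.4), so it's in the infill interior.

infill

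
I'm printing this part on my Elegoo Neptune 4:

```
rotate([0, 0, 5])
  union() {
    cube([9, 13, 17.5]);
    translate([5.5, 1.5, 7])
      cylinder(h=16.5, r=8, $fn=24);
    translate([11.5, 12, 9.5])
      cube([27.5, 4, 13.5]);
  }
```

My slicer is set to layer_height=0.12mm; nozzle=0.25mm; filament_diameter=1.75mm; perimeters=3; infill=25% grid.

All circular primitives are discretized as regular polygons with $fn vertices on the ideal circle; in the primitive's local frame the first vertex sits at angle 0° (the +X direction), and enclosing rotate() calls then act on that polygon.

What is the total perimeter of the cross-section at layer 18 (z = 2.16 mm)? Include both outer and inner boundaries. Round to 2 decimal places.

At z = 2.16 mm: the cube is present — its section is the full 9×13 rectangle (perimeter 44.00 mm); the cylinder at (5.5, 1.5) is not intersected at this z (z outside [7, 23.5]); the cube at (11.5, 12) does not reach this height (z outside [9.5, 23]); Taking the union: only the 9×13 cube is present, so the union is just that shape — boundary = 44.00 mm; (rotated 5° about Z; rotation is an isometry so areas/perimeters/island counts are preserved). Overall, the cross-section is a single solid region. Total boundary length (outer) = 44.00 mm.

44.00 mm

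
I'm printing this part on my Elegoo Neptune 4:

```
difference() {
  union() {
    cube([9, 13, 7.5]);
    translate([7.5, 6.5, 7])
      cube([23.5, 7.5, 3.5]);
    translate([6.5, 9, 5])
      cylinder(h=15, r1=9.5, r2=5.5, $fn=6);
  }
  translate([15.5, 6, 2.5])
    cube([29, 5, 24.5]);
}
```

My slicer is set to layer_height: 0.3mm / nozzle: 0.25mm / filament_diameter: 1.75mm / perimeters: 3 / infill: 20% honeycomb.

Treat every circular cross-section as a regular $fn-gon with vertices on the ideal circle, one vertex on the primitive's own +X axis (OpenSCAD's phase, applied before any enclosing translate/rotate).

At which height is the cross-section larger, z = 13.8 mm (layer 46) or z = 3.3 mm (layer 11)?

layer 46 (z = 13.8 mm)

Layer 46 (z = 13.8): the cube does not reach this height (z outside [0, 7.5]); the cube at (7.5, 6.5) does not reach this height (z outside [7, 10.5]); the cone at (6.5, 9) contributes a regular 6-gon of circumradius 7.153 (interpolated between r1=9.5 and r2=5.5 at t=0.587) (area = (6/2)·7.153²·sin(360°/6) = 132.94 mm²); Taking the union: only the cone at (6.5, 9) is present, so the union is just that shape — area = 132.94 mm²; the 29×5 cube at (15.5, 6) contributes its full rectangle (area 145.00 mm²); After the difference (first − rest): starting from the result so far (132.94 mm²), the 29×5 cube at (15.5, 6) misses the remaining region (no effect) — area = 132.94 mm². So its area = 132.94 mm². Layer 11 (z = 3.3): the 9×13 cube contributes its full rectangle (area 117.00 mm²); the cube at (7.5, 6.5) is not intersected at this z (z outside [7, 10.5]); the cone at (6.5, 9) is absent (z outside [5, 20]); Combining (union): only the 9×13 cube is present, so the union is just that shape — area = 117.00 mm²; the cube at (15.5, 6) is present — its section is the full 29×5 rectangle (area 145.00 mm²); After the difference (first − rest): starting from the result so far (117.00 mm²), the 29×5 cube at (15.5, 6) misses the remaining region (no effect) — area = 117.00 mm². So its area = 117.00 mm². Layer 46 is larger (132.94 vs 117.00 mm²).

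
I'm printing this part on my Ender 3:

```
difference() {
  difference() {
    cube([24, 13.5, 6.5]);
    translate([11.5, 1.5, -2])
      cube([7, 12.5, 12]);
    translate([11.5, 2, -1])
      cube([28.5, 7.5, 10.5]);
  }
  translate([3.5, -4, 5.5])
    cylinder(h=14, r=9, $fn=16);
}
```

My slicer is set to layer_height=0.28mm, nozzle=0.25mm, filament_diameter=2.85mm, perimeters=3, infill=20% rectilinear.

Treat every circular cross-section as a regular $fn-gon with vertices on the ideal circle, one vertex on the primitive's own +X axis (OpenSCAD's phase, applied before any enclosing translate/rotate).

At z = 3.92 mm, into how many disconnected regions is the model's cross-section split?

At z = 3.92 mm: the 24×13.5 cube contributes its full rectangle; the cube at (11.5, 1.5) (footprint 7×12.5) is included at this height; the cube at (11.5, 2) is present — its section is the full 28.5×7.5 rectangle; Taking the first minus the rest: starting from the 24×13.5 cube, the 7×12.5 cube at (11.5, 1.5) partially overlaps it — only the 84.00 mm² overlap (of its 87.50 mm²) is removed, clipping the outline; the 28.5×7.5 cube at (11.5, 2) partially overlaps it — only the 41.25 mm² overlap (of its 213.75 mm²) is removed, clipping the outline — 2 connected regions; the cylinder at (3.5, -4) does not reach this height (z outside [5.5, 19.5]); After the difference (first − rest): none of the subtracted shapes is present at this height, so the result so far is unchanged — 2 connected regions. The result has 2 disconnected regions.

2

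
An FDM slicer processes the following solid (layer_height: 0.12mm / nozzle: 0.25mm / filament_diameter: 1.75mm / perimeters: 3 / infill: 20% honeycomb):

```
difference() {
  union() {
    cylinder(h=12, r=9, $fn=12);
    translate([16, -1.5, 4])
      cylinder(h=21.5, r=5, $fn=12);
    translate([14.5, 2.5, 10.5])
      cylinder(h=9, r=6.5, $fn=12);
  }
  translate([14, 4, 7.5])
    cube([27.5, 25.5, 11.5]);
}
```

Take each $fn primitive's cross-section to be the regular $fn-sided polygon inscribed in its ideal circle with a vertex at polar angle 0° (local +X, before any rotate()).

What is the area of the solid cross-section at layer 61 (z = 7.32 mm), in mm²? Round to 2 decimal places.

At z = 7.32 mm: the cylinder: section is a regular 12-gon, circumradius r=9 (area = (12/2)·9.000²·sin(360°/12) = 243.00 mm²); the cylinder at (16, -1.5): section is a regular 12-gon, circumradius r=5 (area = (12/2)·5.000²·sin(360°/12) = 75.00 mm²); the cylinder at (14.5, 2.5) is absent (z outside [10.5, 19.5]); Taking the union: the 2 present regions are separate (no shared area or edge), so areas and boundary lengths simply add and each stays a separate island — area = 318.00 mm²; the cube at (14, 4) does not reach this height (z outside [7.5, 19]); Subtracting the remaining from the first: none of the subtracted shapes is present at this height, so the result so far is unchanged — area = 318.00 mm². Overall, the cross-section has 2 separate islands. Net area = 318.00 mm².

318.00 mm²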